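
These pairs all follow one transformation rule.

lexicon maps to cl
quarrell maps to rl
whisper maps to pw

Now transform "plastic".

tp

What's happening: move the first 2 characters to the end (rotate left by 2), then keep one character in every 3, starting at position 3 (positions 3rd, 6th, 9th, ...).
Starting from "plastic": after the first operation, "asticpl"; after the second, "tp".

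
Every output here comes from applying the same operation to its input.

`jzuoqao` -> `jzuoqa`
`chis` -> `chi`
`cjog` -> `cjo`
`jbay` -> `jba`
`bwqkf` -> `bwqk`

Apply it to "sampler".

The transformation: delete the last character.
On "sampler" that produces "sample".

sample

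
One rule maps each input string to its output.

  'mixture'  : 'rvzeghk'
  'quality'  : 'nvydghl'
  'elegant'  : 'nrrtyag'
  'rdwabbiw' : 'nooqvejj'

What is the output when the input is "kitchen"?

The pattern: sort the characters into alphabetical order, then shift every letter 13 places forward in the alphabet (wrapping around) — i.e. ROT13.
For "kitchen" the result is "pruvxag".
(Check on "quality": → "ailqtuy" → "nvydghl" ✓)

pruvxag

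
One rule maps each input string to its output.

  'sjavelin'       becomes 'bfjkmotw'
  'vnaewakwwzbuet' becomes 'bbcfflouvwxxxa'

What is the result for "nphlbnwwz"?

cimooqxxa

Each output is the input with this applied: sort the characters into alphabetical order, then shift every letter 1 place forward in the alphabet (wrapping around).
For "nphlbnwwz", step one produces "bhlnnpwwz"; step two turns that into "cimooqxxa".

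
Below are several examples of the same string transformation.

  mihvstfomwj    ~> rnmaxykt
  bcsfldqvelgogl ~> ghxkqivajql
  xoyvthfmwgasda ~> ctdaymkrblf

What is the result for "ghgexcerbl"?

The rule is to shift every letter 5 places forward in the alphabet (wrapping around), then delete the last 3 characters.
Starting from "ghgexcerbl": after the first operation, "lmljchjwgq"; after the second, "lmljchj".

lmljchj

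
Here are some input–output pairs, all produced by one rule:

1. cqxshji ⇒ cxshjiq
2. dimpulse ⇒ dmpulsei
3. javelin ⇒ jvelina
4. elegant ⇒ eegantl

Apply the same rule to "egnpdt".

The transformation: move the first character to the end, then swap the first and last characters.
Doing the same to "egnpdt": "enpdtg".

enpdtg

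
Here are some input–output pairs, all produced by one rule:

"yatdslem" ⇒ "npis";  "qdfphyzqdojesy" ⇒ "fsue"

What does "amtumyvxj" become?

Each output is the input with this applied: shift every letter 11 places backward in the alphabet (wrapping around), then keep only the first 4 characters.
On "amtumyvxj": the first step gives "pbijbnkmy", and the second then gives "pbij".

pbij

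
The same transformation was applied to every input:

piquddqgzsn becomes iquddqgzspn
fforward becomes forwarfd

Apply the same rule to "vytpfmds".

The pattern: swap the first and last characters, then move the first character to the end.
"vytpfmds" → "sytpfmdv" → "ytpfmdvs".

ytpfmdvs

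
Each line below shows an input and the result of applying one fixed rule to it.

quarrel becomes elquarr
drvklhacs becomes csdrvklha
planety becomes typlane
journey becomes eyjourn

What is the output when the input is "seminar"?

arsemin

Each output is the input with this applied: move the last 2 characters to the front (rotate right by 2).
Doing the same to "seminar": "arsemin".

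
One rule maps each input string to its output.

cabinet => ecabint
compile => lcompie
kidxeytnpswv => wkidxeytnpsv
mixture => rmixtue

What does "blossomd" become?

mblossod

The transformation: move the last character to the front, then swap the first and last characters.
For "blossomd", step one produces "dblossom"; step two turns that into "mblossod".
(Check on "compile": → "ecompil" → "lcompie" ✓)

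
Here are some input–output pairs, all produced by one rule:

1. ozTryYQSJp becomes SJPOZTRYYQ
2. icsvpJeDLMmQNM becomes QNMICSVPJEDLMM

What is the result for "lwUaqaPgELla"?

What's happening: move the last 3 characters to the front (rotate right by 3), then convert every letter to uppercase.
Starting from "lwUaqaPgELla": after the first operation, "LlalwUaqaPgE"; after the second, "LLALWUAQAPGE".

LLALWUAQAPGE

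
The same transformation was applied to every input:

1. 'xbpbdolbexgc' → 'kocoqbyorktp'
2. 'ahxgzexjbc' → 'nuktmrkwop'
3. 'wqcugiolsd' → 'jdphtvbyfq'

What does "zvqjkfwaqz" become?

midwxsjndm

The rule is to shift every letter 13 places forward in the alphabet (wrapping around) — i.e. ROT13.
"zvqjkfwaqz" → "midwxsjndm".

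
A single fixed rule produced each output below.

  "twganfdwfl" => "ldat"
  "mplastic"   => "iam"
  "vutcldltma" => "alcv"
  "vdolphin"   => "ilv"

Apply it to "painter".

The transformation: keep one character in every 3, starting at position 1 (positions 1st, 4th, 7th, ...), then reverse the string.
Applying both steps to "painter": "pnr", then "rnp".

rnp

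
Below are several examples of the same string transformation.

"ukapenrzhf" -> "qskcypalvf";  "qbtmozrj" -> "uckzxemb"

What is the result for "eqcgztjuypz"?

Looking at the pairs, the operation is to shift every letter 11 places forward in the alphabet (wrapping around), then reverse the string.
"eqcgztjuypz" → "pbnrkeufjak" → "kajfuekrnbp".
(Check on "ukapenrzhf": → "fvlapycksq" → "qskcypalvf" ✓)

kajfuekrnbp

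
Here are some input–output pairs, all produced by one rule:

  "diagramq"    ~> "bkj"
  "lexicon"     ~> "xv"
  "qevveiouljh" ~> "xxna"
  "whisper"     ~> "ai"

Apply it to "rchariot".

Each output is the input with this applied: keep one character in every 3, starting at position 2 (positions 2nd, 5th, 8th, ...), then shift every letter 7 places backward in the alphabet (wrapping around).
Starting from "rchariot": after the first operation, "crt"; after the second, "vkm".

vkm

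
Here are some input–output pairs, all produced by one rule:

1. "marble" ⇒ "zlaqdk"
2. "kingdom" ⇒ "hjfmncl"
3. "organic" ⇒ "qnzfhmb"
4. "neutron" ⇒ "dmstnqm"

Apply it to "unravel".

mtzqduk

Each output is the input with this applied: swap each adjacent pair of characters (1↔2, 3↔4, ...), then shift every letter 1 place backward in the alphabet (wrapping around).
For "unravel", step one produces "nuarevl"; step two turns that into "mtzqduk".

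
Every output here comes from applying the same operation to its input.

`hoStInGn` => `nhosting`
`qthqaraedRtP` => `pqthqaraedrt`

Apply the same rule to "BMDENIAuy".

The pattern: move the last character to the front, then convert every letter to lowercase.
On "BMDENIAuy": the first step gives "yBMDENIAu", and the second then gives "ybmdeniau".

ybmdeniau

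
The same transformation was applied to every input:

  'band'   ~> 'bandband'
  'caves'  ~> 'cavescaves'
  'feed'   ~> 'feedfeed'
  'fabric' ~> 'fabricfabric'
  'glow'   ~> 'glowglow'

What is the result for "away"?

awayaway

Looking at the pairs, the operation is to write the whole string twice.
Applying that to "away" gives "awayaway".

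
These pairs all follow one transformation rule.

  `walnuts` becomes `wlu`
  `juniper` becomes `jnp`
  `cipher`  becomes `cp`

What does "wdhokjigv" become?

whki

Looking at the pairs, the operation is to keep every other character starting from the first (positions 1st, 3rd, 5th, ...), then delete the last character.
Applying that to "wdhokjigv" gives "whki".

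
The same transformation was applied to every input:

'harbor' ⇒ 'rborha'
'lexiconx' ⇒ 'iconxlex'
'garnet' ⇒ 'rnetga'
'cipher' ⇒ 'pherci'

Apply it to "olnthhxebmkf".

The transformation: swap the front and back halves of the string, then move the last character to the front.
Working it through for "olnthhxebmkf": intermediate "xebmkfolnthh", final "hxebmkfolnth".

hxebmkfolnth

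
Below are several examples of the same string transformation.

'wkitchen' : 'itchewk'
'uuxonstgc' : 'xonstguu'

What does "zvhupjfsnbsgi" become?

The pattern: delete the last character, then move the first 2 characters to the end (rotate left by 2).
Working it through for "zvhupjfsnbsgi": intermediate "zvhupjfsnbsg", final "hupjfsnbsgzv".

hupjfsnbsgzv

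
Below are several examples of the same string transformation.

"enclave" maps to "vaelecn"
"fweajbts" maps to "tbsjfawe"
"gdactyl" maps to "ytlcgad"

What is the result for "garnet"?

The pattern: move the last 2 characters to the front (rotate right by 2), then take characters alternately from the front and the back (1st, last, 2nd, 2nd-last, ...).
On "garnet": the first step gives "etgarn", and the second then gives "entrga".

entrga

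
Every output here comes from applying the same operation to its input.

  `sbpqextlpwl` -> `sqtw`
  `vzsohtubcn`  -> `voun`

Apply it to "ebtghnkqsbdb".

In each case the input is transformed by: keep one character in every 3, starting at position 1 (positions 1st, 4th, 7th, ...).
"ebtghnkqsbdb" → "egkb".

egkb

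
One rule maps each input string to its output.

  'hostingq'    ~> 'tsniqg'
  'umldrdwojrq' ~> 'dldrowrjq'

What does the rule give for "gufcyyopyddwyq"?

Each output is the input with this applied: delete the first 2 characters, then swap each adjacent pair of characters (1↔2, 3↔4, ...).
On "gufcyyopyddwyq": the first step gives "fcyyopyddwyq", and the second then gives "cfyypodywdqy".

cfyypodywdqy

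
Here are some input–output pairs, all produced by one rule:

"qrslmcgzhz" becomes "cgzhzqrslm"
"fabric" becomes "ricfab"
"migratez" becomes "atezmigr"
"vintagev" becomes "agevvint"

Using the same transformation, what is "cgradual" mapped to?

Each output is the input with this applied: swap the front and back halves of the string.
So "cgradual" becomes "dualcgra".

dualcgra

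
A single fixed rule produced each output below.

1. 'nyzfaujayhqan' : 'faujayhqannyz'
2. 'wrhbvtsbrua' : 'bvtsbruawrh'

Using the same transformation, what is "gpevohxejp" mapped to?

vohxejpgpe

The transformation: move the first 3 characters to the end (rotate left by 3).
Applying that to "gpevohxejp" gives "vohxejpgpe".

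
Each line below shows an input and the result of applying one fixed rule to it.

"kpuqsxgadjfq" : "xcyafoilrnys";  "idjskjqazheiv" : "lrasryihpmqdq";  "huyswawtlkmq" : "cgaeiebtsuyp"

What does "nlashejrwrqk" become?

tiapmrzezysv

The pattern: shift every letter 8 places forward in the alphabet (wrapping around), then move the first character to the end.
Doing the same to "nlashejrwrqk": "tiapmrzezysv".
(Check on "kpuqsxgadjfq": → "sxcyafoilrny" → "xcyafoilrnys" ✓)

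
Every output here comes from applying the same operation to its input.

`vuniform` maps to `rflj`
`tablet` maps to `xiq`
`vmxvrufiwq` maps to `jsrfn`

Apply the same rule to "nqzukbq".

nry

The pattern: keep every other character starting from the second (positions 2nd, 4th, 6th, ...), then shift every letter 3 places backward in the alphabet (wrapping around).
On "nqzukbq": the first step gives "qub", and the second then gives "nry".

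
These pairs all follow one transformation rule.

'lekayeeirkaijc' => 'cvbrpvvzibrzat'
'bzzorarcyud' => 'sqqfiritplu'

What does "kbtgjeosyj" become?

Each output is the input with this applied: shift every letter 9 places backward in the alphabet (wrapping around).
For "kbtgjeosyj" the result is "bskxavfjpa".

bskxavfjpa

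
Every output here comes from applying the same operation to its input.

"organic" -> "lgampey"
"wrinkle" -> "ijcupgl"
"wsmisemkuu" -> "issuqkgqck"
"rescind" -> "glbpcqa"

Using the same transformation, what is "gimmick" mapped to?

gaiegkk

Rule — shift every letter 2 places backward in the alphabet (wrapping around), then move the last 3 characters to the front (rotate right by 3).
"gimmick" → "egkkgai" → "gaiegkk".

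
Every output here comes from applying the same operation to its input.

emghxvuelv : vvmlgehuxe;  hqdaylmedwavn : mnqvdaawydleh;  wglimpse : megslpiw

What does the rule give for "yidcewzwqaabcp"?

wpicdbcaeawqzy

What's happening: take characters alternately from the front and the back (1st, last, 2nd, 2nd-last, ...), then swap the first and last characters.
"yidcewzwqaabcp" → "ypicdbcaeawqzw" → "wpicdbcaeawqzy".
(Check on "hqdaylmedwavn": → "hnqvdaawydlem" → "mnqvdaawydleh" ✓)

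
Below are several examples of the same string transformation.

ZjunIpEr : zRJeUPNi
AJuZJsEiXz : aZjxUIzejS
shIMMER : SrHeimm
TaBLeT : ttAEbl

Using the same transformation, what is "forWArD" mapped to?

FdORRaw

The transformation: flip the case of every letter, then take characters alternately from the front and the back (1st, last, 2nd, 2nd-last, ...).
On "forWArD" that produces "FdORRaw".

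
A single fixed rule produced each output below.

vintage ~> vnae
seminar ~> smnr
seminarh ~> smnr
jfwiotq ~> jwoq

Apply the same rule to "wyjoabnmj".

Rule — keep every other character starting from the first (positions 1st, 3rd, 5th, ...).
Applying that to "wyjoabnmj" gives "wjanj".

wjanj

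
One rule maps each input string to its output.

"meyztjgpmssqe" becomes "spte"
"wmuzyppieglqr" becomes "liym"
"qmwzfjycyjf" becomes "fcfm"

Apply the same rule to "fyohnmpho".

Each output is the input with this applied: keep one character in every 3, starting at position 2 (positions 2nd, 5th, 8th, ...), then reverse the string.
"fyohnmpho" → "ynh" → "hny".

hny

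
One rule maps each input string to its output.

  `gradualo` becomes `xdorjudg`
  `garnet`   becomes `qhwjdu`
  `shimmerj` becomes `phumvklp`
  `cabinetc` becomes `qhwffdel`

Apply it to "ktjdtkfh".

Each output is the input with this applied: shift every letter 3 places forward in the alphabet (wrapping around), then swap the front and back halves of the string.
"ktjdtkfh" → "wniknwmg".

wniknwmg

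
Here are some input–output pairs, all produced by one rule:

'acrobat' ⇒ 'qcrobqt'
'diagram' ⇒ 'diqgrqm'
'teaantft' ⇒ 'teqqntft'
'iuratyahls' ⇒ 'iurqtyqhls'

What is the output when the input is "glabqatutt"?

glqbqqtutt

What's happening: replace every "a" with "q".
Applying that to "glabqatutt" gives "glqbqqtutt".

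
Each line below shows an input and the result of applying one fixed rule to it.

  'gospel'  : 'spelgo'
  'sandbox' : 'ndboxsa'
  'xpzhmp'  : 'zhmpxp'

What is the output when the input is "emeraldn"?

Looking at the pairs, the operation is to move the first 2 characters to the end (rotate left by 2).
So "emeraldn" becomes "eraldnem".

eraldnem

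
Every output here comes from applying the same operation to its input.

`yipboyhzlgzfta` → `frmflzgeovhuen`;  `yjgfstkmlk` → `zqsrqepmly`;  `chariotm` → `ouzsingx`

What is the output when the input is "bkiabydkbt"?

Each output is the input with this applied: swap the front and back halves of the string, then shift every letter 6 places forward in the alphabet (wrapping around).
For "bkiabydkbt", step one produces "ydkbtbkiab"; step two turns that into "ejqhzhqogh".

ejqhzhqogh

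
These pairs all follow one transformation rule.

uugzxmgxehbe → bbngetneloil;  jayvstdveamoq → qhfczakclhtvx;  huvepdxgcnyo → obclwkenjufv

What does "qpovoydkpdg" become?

Each output is the input with this applied: shift every letter 7 places forward in the alphabet (wrapping around).
On "qpovoydkpdg" that produces "xwvcvfkrwkn".

xwvcvfkrwkn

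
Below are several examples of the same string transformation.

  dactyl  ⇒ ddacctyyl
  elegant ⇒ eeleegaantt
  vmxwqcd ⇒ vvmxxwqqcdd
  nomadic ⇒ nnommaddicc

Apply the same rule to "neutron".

The rule is to repeat every character 3 times, then keep every other character starting from the first (positions 1st, 3rd, 5th, ...).
Starting from "neutron": after the first operation, "nnneeeuuutttrrrooonnn"; after the second, "nneuutrronn".

nneuutrronn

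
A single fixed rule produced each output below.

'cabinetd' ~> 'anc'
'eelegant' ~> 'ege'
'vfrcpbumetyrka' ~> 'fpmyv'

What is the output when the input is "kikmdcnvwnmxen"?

Rule — swap the first and last characters, then keep one character in every 3, starting at position 2 (positions 2nd, 5th, 8th, ...).
Working it through for "kikmdcnvwnmxen": intermediate "nikmdcnvwnmxek", final "idvmk".
(Check on "cabinetd": → "dabinetc" → "anc" ✓)

idvmk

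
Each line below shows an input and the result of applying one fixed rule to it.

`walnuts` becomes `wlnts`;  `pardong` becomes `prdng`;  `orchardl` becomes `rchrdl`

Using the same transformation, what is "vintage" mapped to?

vntg

In each case the input is transformed by: remove every vowel.
Doing the same to "vintage": "vntg".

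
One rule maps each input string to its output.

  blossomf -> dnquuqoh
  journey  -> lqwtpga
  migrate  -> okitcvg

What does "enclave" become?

The rule is to shift every letter 2 places forward in the alphabet (wrapping around).
For "enclave" the result is "gpencxg".

gpencxg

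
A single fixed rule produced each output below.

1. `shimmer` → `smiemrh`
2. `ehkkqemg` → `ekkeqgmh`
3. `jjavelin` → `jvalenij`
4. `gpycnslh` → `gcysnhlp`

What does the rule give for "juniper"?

Each output is the input with this applied: swap each adjacent pair of characters (1↔2, 3↔4, ...), then move the first character to the end.
Doing the same to "juniper": "jinepru".
(Check on "jjavelin": → "jjvaleni" → "jvalenij" ✓)

jinepru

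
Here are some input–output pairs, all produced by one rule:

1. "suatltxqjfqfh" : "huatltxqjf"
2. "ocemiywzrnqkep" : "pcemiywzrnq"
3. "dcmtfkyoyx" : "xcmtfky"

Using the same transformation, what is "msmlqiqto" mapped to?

osmlqi

The pattern: swap the first and last characters, then delete the last 3 characters.
Working it through for "msmlqiqto": intermediate "osmlqiqtm", final "osmlqi".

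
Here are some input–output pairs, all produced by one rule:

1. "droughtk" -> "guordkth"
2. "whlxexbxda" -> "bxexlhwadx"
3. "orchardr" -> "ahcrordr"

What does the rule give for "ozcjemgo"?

ejczoogm

Each output is the input with this applied: reverse the string, then move the first 3 characters to the end (rotate left by 3).
Applying both steps to "ozcjemgo": "ogmejczo", then "ejczoogm".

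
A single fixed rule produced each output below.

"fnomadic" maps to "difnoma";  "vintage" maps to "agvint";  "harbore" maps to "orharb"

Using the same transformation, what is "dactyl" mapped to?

tydac

The rule is to delete the last character, then move the last 2 characters to the front (rotate right by 2).
For "dactyl" the result is "tydac".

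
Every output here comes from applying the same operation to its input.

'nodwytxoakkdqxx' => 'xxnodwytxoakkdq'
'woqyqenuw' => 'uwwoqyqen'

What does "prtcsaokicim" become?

imprtcsaokic

In each case the input is transformed by: move the last 2 characters to the front (rotate right by 2).
"prtcsaokicim" → "imprtcsaokic".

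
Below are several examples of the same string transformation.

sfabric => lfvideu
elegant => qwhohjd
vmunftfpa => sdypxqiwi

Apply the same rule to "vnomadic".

lfyqrpdg

Each output is the input with this applied: move the last 2 characters to the front (rotate right by 2), then shift every letter 3 places forward in the alphabet (wrapping around).
Applying both steps to "vnomadic": "icvnomad", then "lfyqrpdg".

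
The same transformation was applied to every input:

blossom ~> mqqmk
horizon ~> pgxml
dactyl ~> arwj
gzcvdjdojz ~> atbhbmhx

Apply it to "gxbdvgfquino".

The transformation: delete the first 2 characters, then shift every letter 2 places backward in the alphabet (wrapping around).
Applying both steps to "gxbdvgfquino": "bdvgfquino", then "zbtedosglm".

zbtedosglm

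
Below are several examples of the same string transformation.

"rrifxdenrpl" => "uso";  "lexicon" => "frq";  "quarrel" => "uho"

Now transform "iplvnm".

yqp

The transformation: shift every letter 3 places forward in the alphabet (wrapping around), then keep only the last 3 characters.
On "iplvnm": the first step gives "lsoyqp", and the second then gives "yqp".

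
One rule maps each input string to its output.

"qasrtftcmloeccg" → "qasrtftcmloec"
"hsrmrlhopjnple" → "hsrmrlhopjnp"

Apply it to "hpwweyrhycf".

hpwweyrhy

In each case the input is transformed by: delete the last 2 characters.
Doing the same to "hpwweyrhycf": "hpwweyrhy".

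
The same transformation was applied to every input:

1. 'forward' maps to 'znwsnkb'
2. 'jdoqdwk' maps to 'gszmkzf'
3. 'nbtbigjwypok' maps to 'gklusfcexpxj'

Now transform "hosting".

Rule — reverse the string, then shift every letter 4 places backward in the alphabet (wrapping around).
For "hosting", step one produces "gnitsoh"; step two turns that into "cjepokd".

cjepokd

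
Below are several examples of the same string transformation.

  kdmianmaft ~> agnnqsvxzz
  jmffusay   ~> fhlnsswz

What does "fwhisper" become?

The transformation: shift every letter 13 places forward in the alphabet (wrapping around) — i.e. ROT13, then sort the characters into alphabetical order.
For "fwhisper" the result is "cefjrsuv".
(Check on "kdmianmaft": → "xqzvnaznsg" → "agnnqsvxzz" ✓)

cefjrsuv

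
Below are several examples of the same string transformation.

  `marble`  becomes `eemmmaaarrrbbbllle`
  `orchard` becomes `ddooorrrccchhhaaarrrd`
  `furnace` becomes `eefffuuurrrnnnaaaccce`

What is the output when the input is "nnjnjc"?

What's happening: repeat every character 3 times, then move the last 2 characters to the front (rotate right by 2).
For "nnjnjc", step one produces "nnnnnnjjjnnnjjjccc"; step two turns that into "ccnnnnnnjjjnnnjjjc".

ccnnnnnnjjjnnnjjjc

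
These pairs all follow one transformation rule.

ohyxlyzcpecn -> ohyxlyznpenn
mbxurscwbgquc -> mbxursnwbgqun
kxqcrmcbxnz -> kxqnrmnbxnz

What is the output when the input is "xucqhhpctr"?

xunqhhpntr

The pattern: replace every "c" with "n".
For "xucqhhpctr" the result is "xunqhhpntr".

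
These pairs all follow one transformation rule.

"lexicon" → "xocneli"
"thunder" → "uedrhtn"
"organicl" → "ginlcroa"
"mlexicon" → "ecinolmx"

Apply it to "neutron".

In each case the input is transformed by: swap each adjacent pair of characters (1↔2, 3↔4, ...), then move the first 3 characters to the end (rotate left by 3).
"neutron" → "entuorn" → "uornent".

uornent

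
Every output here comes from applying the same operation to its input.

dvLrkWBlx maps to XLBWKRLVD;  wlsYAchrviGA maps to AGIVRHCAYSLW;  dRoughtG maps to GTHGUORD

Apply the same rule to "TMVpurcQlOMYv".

Each output is the input with this applied: reverse the string, then convert every letter to uppercase.
"TMVpurcQlOMYv" → "vYMOlQcrupVMT" → "VYMOLQCRUPVMT".

VYMOLQCRUPVMT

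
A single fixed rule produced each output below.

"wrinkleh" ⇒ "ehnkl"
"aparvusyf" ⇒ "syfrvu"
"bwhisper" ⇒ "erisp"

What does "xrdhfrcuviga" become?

The transformation: delete the first 3 characters, then move the first 3 characters to the end (rotate left by 3).
Applying that to "xrdhfrcuviga" gives "cuvigahfr".

cuvigahfr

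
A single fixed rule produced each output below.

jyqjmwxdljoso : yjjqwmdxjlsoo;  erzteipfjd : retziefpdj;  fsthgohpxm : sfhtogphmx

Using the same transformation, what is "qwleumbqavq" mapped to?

What's happening: swap each adjacent pair of characters (1↔2, 3↔4, ...).
Doing the same to "qwleumbqavq": "wqelmuqbvaq".

wqelmuqbvaq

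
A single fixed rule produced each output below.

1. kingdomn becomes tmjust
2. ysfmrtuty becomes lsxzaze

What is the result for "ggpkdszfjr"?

In each case the input is transformed by: shift every letter 6 places forward in the alphabet (wrapping around), then delete the first 2 characters.
On "ggpkdszfjr": the first step gives "mmvqjyflpx", and the second then gives "vqjyflpx".

vqjyflpx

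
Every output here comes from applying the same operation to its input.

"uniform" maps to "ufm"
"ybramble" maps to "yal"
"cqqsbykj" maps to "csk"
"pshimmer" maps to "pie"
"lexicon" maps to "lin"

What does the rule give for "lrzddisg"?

The pattern: keep one character in every 3, starting at position 1 (positions 1st, 4th, 7th, ...).
"lrzddisg" → "lds".

lds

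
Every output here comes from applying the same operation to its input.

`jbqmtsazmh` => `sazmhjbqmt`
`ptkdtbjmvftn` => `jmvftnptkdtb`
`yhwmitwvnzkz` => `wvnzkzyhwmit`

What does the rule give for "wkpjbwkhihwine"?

hihwinewkpjbwk

The pattern: swap the front and back halves of the string.
Applying that to "wkpjbwkhihwine" gives "hihwinewkpjbwk".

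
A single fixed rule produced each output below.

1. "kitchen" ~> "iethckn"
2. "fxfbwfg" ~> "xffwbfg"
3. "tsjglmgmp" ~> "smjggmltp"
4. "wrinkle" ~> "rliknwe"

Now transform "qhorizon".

Each output is the input with this applied: take characters alternately from the front and the back (1st, last, 2nd, 2nd-last, ...), then move the first 2 characters to the end (rotate left by 2).
Starting from "qhorizon": after the first operation, "qnhoozri"; after the second, "hoozriqn".

hoozriqn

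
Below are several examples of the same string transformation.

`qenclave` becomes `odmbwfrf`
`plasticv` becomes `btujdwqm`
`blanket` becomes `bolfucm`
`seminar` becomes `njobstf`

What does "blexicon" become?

fyjdpocm

Each output is the input with this applied: shift every letter 1 place forward in the alphabet (wrapping around), then move the first 2 characters to the end (rotate left by 2).
Starting from "blexicon": after the first operation, "cmfyjdpo"; after the second, "fyjdpocm".
(Check on "qenclave": → "rfodmbwf" → "odmbwfrf" ✓)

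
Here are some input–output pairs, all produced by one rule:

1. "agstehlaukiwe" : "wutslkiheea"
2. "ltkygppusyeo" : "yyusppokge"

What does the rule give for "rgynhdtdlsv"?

The rule is to delete the first 2 characters, then sort the characters into reverse alphabetical order.
"rgynhdtdlsv" → "ynhdtdlsv" → "yvtsnlhdd".

yvtsnlhdd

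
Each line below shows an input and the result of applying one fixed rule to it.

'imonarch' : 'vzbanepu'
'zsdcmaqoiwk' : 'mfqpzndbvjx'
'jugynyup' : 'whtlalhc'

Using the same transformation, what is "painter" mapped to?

What's happening: shift every letter 13 places forward in the alphabet (wrapping around) — i.e. ROT13.
Applying that to "painter" gives "cnvagre".

cnvagre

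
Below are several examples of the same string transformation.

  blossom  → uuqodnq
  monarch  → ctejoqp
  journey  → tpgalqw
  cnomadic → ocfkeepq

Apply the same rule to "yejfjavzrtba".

hlcxbtvdcagl

The transformation: shift every letter 2 places forward in the alphabet (wrapping around), then move the first 3 characters to the end (rotate left by 3).
For "yejfjavzrtba", step one produces "aglhlcxbtvdc"; step two turns that into "hlcxbtvdcagl".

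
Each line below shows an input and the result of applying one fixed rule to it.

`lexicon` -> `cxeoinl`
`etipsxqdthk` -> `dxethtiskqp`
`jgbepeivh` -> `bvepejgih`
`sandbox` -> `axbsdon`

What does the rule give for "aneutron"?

The rule is to sort the characters into alphabetical order, then take characters alternately from the front and the back (1st, last, 2nd, 2nd-last, ...).
Starting from "aneutron": after the first operation, "aennortu"; after the second, "auetnrno".

auetnrno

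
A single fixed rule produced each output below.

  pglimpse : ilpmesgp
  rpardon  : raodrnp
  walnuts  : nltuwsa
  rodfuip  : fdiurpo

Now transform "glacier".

caeigrl

The transformation: move the first 2 characters to the end (rotate left by 2), then swap each adjacent pair of characters (1↔2, 3↔4, ...).
"glacier" → "aciergl" → "caeigrl".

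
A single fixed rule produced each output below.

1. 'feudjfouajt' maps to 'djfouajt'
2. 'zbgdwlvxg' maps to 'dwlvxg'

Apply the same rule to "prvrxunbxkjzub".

rxunbxkjzub

Each output is the input with this applied: delete the first 3 characters.
So "prvrxunbxkjzub" becomes "rxunbxkjzub".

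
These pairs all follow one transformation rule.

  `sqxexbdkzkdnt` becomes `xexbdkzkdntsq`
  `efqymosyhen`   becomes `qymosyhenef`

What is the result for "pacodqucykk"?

codqucykkpa

Looking at the pairs, the operation is to move the first 2 characters to the end (rotate left by 2).
Doing the same to "pacodqucykk": "codqucykkpa".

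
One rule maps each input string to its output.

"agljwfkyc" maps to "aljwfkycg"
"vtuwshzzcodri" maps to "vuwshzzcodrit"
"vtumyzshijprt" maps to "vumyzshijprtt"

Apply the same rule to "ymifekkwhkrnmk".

The transformation: move the first character to the end, then swap the first and last characters.
Working it through for "ymifekkwhkrnmk": intermediate "mifekkwhkrnmky", final "yifekkwhkrnmkm".

yifekkwhkrnmkm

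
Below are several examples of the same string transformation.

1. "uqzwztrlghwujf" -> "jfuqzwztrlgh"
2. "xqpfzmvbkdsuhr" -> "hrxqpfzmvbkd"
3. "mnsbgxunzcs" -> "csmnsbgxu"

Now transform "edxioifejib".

ibedxioif

The rule is to move the last 2 characters to the front (rotate right by 2), then delete the last 2 characters.
For "edxioifejib", step one produces "ibedxioifej"; step two turns that into "ibedxioif".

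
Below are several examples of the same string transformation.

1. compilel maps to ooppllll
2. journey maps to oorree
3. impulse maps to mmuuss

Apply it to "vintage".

iittgg

In each case the input is transformed by: keep every other character starting from the second (positions 2nd, 4th, 6th, ...), then double every character.
"vintage" → "itg" → "iittgg".
(Check on "journey": → "ore" → "oorree" ✓)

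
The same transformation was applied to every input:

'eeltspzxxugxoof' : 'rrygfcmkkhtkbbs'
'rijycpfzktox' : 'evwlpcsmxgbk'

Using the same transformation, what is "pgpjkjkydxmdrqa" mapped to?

Looking at the pairs, the operation is to shift every letter 13 places forward in the alphabet (wrapping around) — i.e. ROT13.
For "pgpjkjkydxmdrqa" the result is "ctcwxwxlqkzqedn".

ctcwxwxlqkzqedn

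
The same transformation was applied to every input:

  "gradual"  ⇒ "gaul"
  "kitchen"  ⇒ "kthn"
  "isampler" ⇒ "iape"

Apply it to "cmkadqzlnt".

The pattern: keep every other character starting from the first (positions 1st, 3rd, 5th, ...).
For "cmkadqzlnt" the result is "ckdzn".

ckdzn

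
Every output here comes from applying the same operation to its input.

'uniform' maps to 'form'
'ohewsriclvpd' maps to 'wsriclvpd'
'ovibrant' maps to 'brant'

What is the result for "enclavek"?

lavek

Looking at the pairs, the operation is to delete the first 3 characters.
"enclavek" → "lavek".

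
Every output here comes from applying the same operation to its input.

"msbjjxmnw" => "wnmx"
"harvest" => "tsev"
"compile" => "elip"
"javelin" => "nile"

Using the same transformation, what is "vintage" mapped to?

egat

The rule is to reverse the string, then keep only the first 4 characters.
On "vintage": the first step gives "egatniv", and the second then gives "egat".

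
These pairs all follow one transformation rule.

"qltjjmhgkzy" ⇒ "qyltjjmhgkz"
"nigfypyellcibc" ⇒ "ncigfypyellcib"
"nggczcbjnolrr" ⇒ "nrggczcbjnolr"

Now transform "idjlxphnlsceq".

iqdjlxphnlsce

What's happening: swap the first and last characters, then move the last character to the front.
Applying both steps to "idjlxphnlsceq": "qdjlxphnlscei", then "iqdjlxphnlsce".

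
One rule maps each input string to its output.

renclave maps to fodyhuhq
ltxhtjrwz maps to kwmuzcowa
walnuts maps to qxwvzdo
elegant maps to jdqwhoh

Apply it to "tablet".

Each output is the input with this applied: move the first 3 characters to the end (rotate left by 3), then shift every letter 3 places forward in the alphabet (wrapping around).
Working it through for "tablet": intermediate "lettab", final "ohwwde".

ohwwde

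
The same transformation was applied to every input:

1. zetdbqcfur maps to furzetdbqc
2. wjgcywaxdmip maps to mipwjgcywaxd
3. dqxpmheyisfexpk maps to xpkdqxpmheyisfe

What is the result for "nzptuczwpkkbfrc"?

The rule is to move the last 3 characters to the front (rotate right by 3).
Applying that to "nzptuczwpkkbfrc" gives "frcnzptuczwpkkb".

frcnzptuczwpkkb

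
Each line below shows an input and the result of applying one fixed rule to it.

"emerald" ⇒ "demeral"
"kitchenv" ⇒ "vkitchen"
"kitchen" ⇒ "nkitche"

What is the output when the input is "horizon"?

nhorizo

The rule is to move the last character to the front.
"horizon" → "nhorizo".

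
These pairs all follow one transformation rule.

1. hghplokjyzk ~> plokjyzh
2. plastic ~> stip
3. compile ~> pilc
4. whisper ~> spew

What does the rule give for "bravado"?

vadb

The rule is to swap the first and last characters, then delete the first 3 characters.
Applying both steps to "bravado": "oravadb", then "vadb".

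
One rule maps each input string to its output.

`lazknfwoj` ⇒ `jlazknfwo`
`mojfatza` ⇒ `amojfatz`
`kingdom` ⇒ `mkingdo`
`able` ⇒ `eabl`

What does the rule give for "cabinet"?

tcabine

In each case the input is transformed by: move the last character to the front.
For "cabinet" the result is "tcabine".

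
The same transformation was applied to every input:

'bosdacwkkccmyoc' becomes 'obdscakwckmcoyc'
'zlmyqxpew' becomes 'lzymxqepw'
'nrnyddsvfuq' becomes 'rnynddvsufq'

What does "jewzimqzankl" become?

Rule — swap each adjacent pair of characters (1↔2, 3↔4, ...).
On "jewzimqzankl" that produces "ejzwmizqnalk".

ejzwmizqnalk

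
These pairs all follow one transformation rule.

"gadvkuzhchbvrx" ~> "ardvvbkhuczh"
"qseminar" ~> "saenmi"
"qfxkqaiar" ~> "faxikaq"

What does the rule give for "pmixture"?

mriuxt

The pattern: take characters alternately from the front and the back (1st, last, 2nd, 2nd-last, ...), then delete the first 2 characters.
On "pmixture" that produces "mriuxt".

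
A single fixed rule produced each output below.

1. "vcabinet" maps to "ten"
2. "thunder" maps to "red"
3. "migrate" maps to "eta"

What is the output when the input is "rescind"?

The transformation: reverse the string, then keep only the first 3 characters.
Working it through for "rescind": intermediate "dnicser", final "dni".

dni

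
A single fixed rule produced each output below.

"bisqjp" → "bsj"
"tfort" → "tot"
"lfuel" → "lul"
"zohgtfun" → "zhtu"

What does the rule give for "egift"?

eit

Rule — keep every other character starting from the first (positions 1st, 3rd, 5th, ...).
"egift" → "eit".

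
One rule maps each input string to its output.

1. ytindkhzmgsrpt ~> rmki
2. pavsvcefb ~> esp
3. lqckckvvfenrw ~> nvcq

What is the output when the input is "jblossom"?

sl

The rule is to reverse the string, then keep one character in every 3, starting at position 3 (positions 3rd, 6th, 9th, ...).
Starting from "jblossom": after the first operation, "mossolbj"; after the second, "sl".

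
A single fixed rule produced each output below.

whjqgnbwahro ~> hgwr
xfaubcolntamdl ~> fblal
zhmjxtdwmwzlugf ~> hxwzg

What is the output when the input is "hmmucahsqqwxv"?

The rule is to keep one character in every 3, starting at position 2 (positions 2nd, 5th, 8th, ...).
On "hmmucahsqqwxv" that produces "mcsw".

mcsw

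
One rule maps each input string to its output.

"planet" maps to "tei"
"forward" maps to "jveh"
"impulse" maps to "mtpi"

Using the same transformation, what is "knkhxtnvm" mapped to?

Rule — shift every letter 4 places forward in the alphabet (wrapping around), then keep every other character starting from the first (positions 1st, 3rd, 5th, ...).
For "knkhxtnvm" the result is "oobrq".
(Check on "impulse": → "mqtypwi" → "mtpi" ✓)

oobrq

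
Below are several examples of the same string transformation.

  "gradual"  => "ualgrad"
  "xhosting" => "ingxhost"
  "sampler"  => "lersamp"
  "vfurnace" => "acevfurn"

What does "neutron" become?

The rule is to move the last 3 characters to the front (rotate right by 3).
So "neutron" becomes "ronneut".

ronneut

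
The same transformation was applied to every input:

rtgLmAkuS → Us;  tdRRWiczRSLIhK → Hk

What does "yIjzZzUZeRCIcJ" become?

Cj

The transformation: flip the case of every letter, then keep only the last 2 characters.
On "yIjzZzUZeRCIcJ" that produces "Cj".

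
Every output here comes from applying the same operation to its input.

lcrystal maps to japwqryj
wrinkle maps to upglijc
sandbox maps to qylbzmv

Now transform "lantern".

Each output is the input with this applied: shift every letter 2 places backward in the alphabet (wrapping around).
Doing the same to "lantern": "jylrcpl".

jylrcpl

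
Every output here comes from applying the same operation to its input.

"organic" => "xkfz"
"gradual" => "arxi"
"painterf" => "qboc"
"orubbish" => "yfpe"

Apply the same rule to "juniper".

Each output is the input with this applied: shift every letter 3 places backward in the alphabet (wrapping around), then keep only the last 4 characters.
Starting from "juniper": after the first operation, "grkfmbo"; after the second, "fmbo".
(Check on "gradual": → "doxarxi" → "arxi" ✓)

fmbo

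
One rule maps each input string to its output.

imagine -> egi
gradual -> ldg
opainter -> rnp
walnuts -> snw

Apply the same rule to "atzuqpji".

iqt

Looking at the pairs, the operation is to reverse the string, then keep one character in every 3, starting at position 1 (positions 1st, 4th, 7th, ...).
For "atzuqpji", step one produces "ijpquzta"; step two turns that into "iqt".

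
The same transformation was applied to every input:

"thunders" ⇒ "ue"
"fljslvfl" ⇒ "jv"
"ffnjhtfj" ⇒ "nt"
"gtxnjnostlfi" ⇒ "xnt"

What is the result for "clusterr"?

The rule is to delete the last character, then keep one character in every 3, starting at position 3 (positions 3rd, 6th, 9th, ...).
Starting from "clusterr": after the first operation, "cluster"; after the second, "ue".

ue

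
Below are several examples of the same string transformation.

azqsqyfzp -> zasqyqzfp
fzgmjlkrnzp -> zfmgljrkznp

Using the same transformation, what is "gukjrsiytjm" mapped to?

ugjksryijtm

Looking at the pairs, the operation is to swap each adjacent pair of characters (1↔2, 3↔4, ...).
Doing the same to "gukjrsiytjm": "ugjksryijtm".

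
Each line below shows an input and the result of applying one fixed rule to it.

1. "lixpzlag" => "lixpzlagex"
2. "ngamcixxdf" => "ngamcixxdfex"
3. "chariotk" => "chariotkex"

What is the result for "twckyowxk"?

The pattern: append "ex".
Applying that to "twckyowxk" gives "twckyowxkex".

twckyowxkex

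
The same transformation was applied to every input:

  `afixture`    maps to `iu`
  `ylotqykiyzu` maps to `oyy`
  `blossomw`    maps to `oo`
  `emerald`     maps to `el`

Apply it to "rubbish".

The rule is to keep one character in every 3, starting at position 3 (positions 3rd, 6th, 9th, ...).
Doing the same to "rubbish": "bs".

bs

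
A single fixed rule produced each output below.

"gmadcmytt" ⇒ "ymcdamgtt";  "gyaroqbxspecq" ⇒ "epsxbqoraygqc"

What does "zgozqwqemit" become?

meqwqzogzti

Rule — reverse the string, then move the first 2 characters to the end (rotate left by 2).
Starting from "zgozqwqemit": after the first operation, "timeqwqzogz"; after the second, "meqwqzogzti".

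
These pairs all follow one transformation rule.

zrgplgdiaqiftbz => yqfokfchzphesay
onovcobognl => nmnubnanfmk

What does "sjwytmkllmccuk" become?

In each case the input is transformed by: shift every letter 1 place backward in the alphabet (wrapping around).
Doing the same to "sjwytmkllmccuk": "rivxsljkklbbtj".

rivxsljkklbbtj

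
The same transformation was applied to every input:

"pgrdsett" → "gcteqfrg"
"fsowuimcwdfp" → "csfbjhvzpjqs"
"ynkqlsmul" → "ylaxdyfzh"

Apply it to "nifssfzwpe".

ravsffsmjc

Rule — move the last character to the front, then shift every letter 13 places forward in the alphabet (wrapping around) — i.e. ROT13.
Working it through for "nifssfzwpe": intermediate "enifssfzwp", final "ravsffsmjc".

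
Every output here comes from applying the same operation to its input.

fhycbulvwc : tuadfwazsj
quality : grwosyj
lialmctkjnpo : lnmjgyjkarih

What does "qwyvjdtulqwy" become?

ouwouwthbrsj

In each case the input is transformed by: move the last 3 characters to the front (rotate right by 3), then shift every letter 2 places backward in the alphabet (wrapping around).
Starting from "qwyvjdtulqwy": after the first operation, "qwyqwyvjdtul"; after the second, "ouwouwthbrsj".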